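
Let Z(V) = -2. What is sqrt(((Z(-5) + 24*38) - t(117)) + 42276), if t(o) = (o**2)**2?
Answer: I*sqrt(187345535) ≈ 13687.0*I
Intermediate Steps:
t(o) = o**4
sqrt(((Z(-5) + 24*38) - t(117)) + 42276) = sqrt(((-2 + 24*38) - 1*117**4) + 42276) = sqrt(((-2 + 912) - 1*187388721) + 42276) = sqrt((910 - 187388721) + 42276) = sqrt(-187387811 + 42276) = sqrt(-187345535) = I*sqrt(187345535)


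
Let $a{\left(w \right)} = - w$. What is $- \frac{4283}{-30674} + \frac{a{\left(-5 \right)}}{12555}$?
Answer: $\frac{10785287}{77022414} \approx 0.14003$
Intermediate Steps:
$- \frac{4283}{-30674} + \frac{a{\left(-5 \right)}}{12555} = - \frac{4283}{-30674} + \frac{\left(-1\right) \left(-5\right)}{12555} = \left(-4283\right) \left(- \frac{1}{30674}\right) + 5 \cdot \frac{1}{12555} = \frac{4283}{30674} + \frac{1}{2511} = \frac{10785287}{77022414}$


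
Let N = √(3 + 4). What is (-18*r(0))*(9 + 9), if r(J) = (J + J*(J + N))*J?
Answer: 0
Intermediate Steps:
N = √7 ≈ 2.6458
r(J) = J*(J + J*(J + √7)) (r(J) = (J + J*(J + √7))*J = J*(J + J*(J + √7)))
(-18*r(0))*(9 + 9) = (-18*0²*(1 + 0 + √7))*(9 + 9) = -0*(1 + √7)*18 = -18*0*18 = 0*18 = 0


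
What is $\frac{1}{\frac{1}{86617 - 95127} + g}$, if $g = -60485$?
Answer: $- \frac{8510}{514727351} \approx -1.6533 \cdot 10^{-5}$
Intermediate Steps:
$\frac{1}{\frac{1}{86617 - 95127} + g} = \frac{1}{\frac{1}{86617 - 95127} - 60485} = \frac{1}{\frac{1}{-8510} - 60485} = \frac{1}{- \frac{1}{8510} - 60485} = \frac{1}{- \frac{514727351}{8510}} = - \frac{8510}{514727351}$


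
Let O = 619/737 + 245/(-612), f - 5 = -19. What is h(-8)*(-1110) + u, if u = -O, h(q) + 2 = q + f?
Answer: 12015613897/451044 ≈ 26640.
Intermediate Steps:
f = -14 (f = 5 - 19 = -14)
h(q) = -16 + q (h(q) = -2 + (q - 14) = -2 + (-14 + q) = -16 + q)
O = 198263/451044 (O = 619*(1/737) + 245*(-1/612) = 619/737 - 245/612 = 198263/451044 ≈ 0.43956)
u = -198263/451044 (u = -1*198263/451044 = -198263/451044 ≈ -0.43956)
h(-8)*(-1110) + u = (-16 - 8)*(-1110) - 198263/451044 = -24*(-1110) - 198263/451044 = 26640 - 198263/451044 = 12015613897/451044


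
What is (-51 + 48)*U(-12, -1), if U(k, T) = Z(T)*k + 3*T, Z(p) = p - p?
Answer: 9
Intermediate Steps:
Z(p) = 0
U(k, T) = 3*T (U(k, T) = 0*k + 3*T = 0 + 3*T = 3*T)
(-51 + 48)*U(-12, -1) = (-51 + 48)*(3*(-1)) = -3*(-3) = 9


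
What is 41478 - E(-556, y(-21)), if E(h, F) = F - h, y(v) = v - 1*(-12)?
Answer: 40931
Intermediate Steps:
y(v) = 12 + v (y(v) = v + 12 = 12 + v)
41478 - E(-556, y(-21)) = 41478 - ((12 - 21) - 1*(-556)) = 41478 - (-9 + 556) = 41478 - 1*547 = 41478 - 547 = 40931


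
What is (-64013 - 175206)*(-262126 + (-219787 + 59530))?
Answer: 101042038877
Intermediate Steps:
(-64013 - 175206)*(-262126 + (-219787 + 59530)) = -239219*(-262126 - 160257) = -239219*(-422383) = 101042038877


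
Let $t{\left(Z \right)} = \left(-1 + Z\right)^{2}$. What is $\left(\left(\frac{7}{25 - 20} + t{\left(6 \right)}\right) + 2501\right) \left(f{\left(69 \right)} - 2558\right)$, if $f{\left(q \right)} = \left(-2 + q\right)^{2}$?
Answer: $\frac{24402047}{5} \approx 4.8804 \cdot 10^{6}$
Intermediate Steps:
$\left(\left(\frac{7}{25 - 20} + t{\left(6 \right)}\right) + 2501\right) \left(f{\left(69 \right)} - 2558\right) = \left(\left(\frac{7}{25 - 20} + \left(-1 + 6\right)^{2}\right) + 2501\right) \left(\left(-2 + 69\right)^{2} - 2558\right) = \left(\left(\frac{7}{5} + 5^{2}\right) + 2501\right) \left(67^{2} - 2558\right) = \left(\left(7 \cdot \frac{1}{5} + 25\right) + 2501\right) \left(4489 - 2558\right) = \left(\left(\frac{7}{5} + 25\right) + 2501\right) 1931 = \left(\frac{132}{5} + 2501\right) 1931 = \frac{12637}{5} \cdot 1931 = \frac{24402047}{5}$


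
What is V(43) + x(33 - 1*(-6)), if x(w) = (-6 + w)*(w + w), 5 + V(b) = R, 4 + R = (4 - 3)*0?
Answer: 2565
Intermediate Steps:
R = -4 (R = -4 + (4 - 3)*0 = -4 + 1*0 = -4 + 0 = -4)
V(b) = -9 (V(b) = -5 - 4 = -9)
x(w) = 2*w*(-6 + w) (x(w) = (-6 + w)*(2*w) = 2*w*(-6 + w))
V(43) + x(33 - 1*(-6)) = -9 + 2*(33 - 1*(-6))*(-6 + (33 - 1*(-6))) = -9 + 2*(33 + 6)*(-6 + (33 + 6)) = -9 + 2*39*(-6 + 39) = -9 + 2*39*33 = -9 + 2574 = 2565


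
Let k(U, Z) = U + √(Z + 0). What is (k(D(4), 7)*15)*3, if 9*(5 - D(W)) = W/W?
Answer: 220 + 45*√7 ≈ 339.06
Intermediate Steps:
D(W) = 44/9 (D(W) = 5 - W/(9*W) = 5 - ⅑*1 = 5 - ⅑ = 44/9)
k(U, Z) = U + √Z
(k(D(4), 7)*15)*3 = ((44/9 + √7)*15)*3 = (220/3 + 15*√7)*3 = 220 + 45*√7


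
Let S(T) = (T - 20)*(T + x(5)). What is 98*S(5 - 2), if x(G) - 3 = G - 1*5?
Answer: -9996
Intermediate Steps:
x(G) = -2 + G (x(G) = 3 + (G - 1*5) = 3 + (G - 5) = 3 + (-5 + G) = -2 + G)
S(T) = (-20 + T)*(3 + T) (S(T) = (T - 20)*(T + (-2 + 5)) = (-20 + T)*(T + 3) = (-20 + T)*(3 + T))
98*S(5 - 2) = 98*(-60 + (5 - 2)**2 - 17*(5 - 2)) = 98*(-60 + 3**2 - 17*3) = 98*(-60 + 9 - 51) = 98*(-102) = -9996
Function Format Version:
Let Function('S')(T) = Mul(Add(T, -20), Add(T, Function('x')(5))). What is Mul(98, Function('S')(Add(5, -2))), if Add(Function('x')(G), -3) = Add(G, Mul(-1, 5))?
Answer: -9996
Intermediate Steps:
Function('x')(G) = Add(-2, G) (Function('x')(G) = Add(3, Add(G, Mul(-1, 5))) = Add(3, Add(G, -5)) = Add(3, Add(-5, G)) = Add(-2, G))
Function('S')(T) = Mul(Add(-20, T), Add(3, T)) (Function('S')(T) = Mul(Add(T, -20), Add(T, Add(-2, 5))) = Mul(Add(-20, T), Add(T, 3)) = Mul(Add(-20, T), Add(3, T)))
Mul(98, Function('S')(Add(5, -2))) = Mul(98, Add(-60, Pow(Add(5, -2), 2), Mul(-17, Add(5, -2)))) = Mul(98, Add(-60, Pow(3, 2), Mul(-17, 3))) = Mul(98, Add(-60, 9, -51)) = Mul(98, -102) = -9996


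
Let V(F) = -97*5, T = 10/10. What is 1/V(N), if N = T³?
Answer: -1/485 ≈ -0.0020619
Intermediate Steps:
T = 1 (T = 10*(⅒) = 1)
N = 1 (N = 1³ = 1)
V(F) = -485
1/V(N) = 1/(-485) = -1/485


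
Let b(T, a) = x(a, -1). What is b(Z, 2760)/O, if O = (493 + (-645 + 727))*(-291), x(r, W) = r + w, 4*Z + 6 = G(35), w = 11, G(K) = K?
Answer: -2771/167325 ≈ -0.016561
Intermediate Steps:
Z = 29/4 (Z = -3/2 + (¼)*35 = -3/2 + 35/4 = 29/4 ≈ 7.2500)
x(r, W) = 11 + r (x(r, W) = r + 11 = 11 + r)
b(T, a) = 11 + a
O = -167325 (O = (493 + 82)*(-291) = 575*(-291) = -167325)
b(Z, 2760)/O = (11 + 2760)/(-167325) = 2771*(-1/167325) = -2771/167325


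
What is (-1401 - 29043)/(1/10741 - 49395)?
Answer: 163499502/265275847 ≈ 0.61634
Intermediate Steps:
(-1401 - 29043)/(1/10741 - 49395) = -30444/(1/10741 - 49395) = -30444/(-530551694/10741) = -30444*(-10741/530551694) = 163499502/265275847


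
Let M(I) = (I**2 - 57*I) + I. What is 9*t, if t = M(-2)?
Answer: 1044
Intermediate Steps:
M(I) = I**2 - 56*I
t = 116 (t = -2*(-56 - 2) = -2*(-58) = 116)
9*t = 9*116 = 1044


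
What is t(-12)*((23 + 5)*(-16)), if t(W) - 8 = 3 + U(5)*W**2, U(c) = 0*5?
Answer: -4928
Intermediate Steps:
U(c) = 0
t(W) = 11 (t(W) = 8 + (3 + 0*W**2) = 8 + (3 + 0) = 8 + 3 = 11)
t(-12)*((23 + 5)*(-16)) = 11*((23 + 5)*(-16)) = 11*(28*(-16)) = 11*(-448) = -4928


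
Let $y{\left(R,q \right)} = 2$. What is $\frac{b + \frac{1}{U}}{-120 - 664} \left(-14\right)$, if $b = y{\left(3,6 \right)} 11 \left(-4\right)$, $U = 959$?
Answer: $- \frac{84391}{53704} \approx -1.5714$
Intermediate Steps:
$b = -88$ ($b = 2 \cdot 11 \left(-4\right) = 22 \left(-4\right) = -88$)
$\frac{b + \frac{1}{U}}{-120 - 664} \left(-14\right) = \frac{-88 + \frac{1}{959}}{-120 - 664} \left(-14\right) = \frac{-88 + \frac{1}{959}}{-784} \left(-14\right) = \left(- \frac{84391}{959}\right) \left(- \frac{1}{784}\right) \left(-14\right) = \frac{84391}{751856} \left(-14\right) = - \frac{84391}{53704}$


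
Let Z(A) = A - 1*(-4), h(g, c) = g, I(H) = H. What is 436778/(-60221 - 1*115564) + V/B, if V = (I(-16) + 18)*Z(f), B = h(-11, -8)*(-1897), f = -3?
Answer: -9113894956/3668105595 ≈ -2.4846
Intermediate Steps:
Z(A) = 4 + A (Z(A) = A + 4 = 4 + A)
B = 20867 (B = -11*(-1897) = 20867)
V = 2 (V = (-16 + 18)*(4 - 3) = 2*1 = 2)
436778/(-60221 - 1*115564) + V/B = 436778/(-60221 - 1*115564) + 2/20867 = 436778/(-60221 - 115564) + 2*(1/20867) = 436778/(-175785) + 2/20867 = 436778*(-1/175785) + 2/20867 = -436778/175785 + 2/20867 = -9113894956/3668105595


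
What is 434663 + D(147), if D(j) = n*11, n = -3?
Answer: 434630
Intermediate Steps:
D(j) = -33 (D(j) = -3*11 = -33)
434663 + D(147) = 434663 - 33 = 434630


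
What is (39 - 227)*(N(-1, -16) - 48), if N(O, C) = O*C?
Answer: 6016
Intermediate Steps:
N(O, C) = C*O
(39 - 227)*(N(-1, -16) - 48) = (39 - 227)*(-16*(-1) - 48) = -188*(16 - 48) = -188*(-32) = 6016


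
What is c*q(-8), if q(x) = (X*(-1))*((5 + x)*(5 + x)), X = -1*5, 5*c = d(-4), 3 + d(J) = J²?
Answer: 117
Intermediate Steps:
d(J) = -3 + J²
c = 13/5 (c = (-3 + (-4)²)/5 = (-3 + 16)/5 = (⅕)*13 = 13/5 ≈ 2.6000)
X = -5
q(x) = 5*(5 + x)² (q(x) = (-5*(-1))*((5 + x)*(5 + x)) = 5*(5 + x)²)
c*q(-8) = 13*(5*(5 - 8)²)/5 = 13*(5*(-3)²)/5 = 13*(5*9)/5 = (13/5)*45 = 117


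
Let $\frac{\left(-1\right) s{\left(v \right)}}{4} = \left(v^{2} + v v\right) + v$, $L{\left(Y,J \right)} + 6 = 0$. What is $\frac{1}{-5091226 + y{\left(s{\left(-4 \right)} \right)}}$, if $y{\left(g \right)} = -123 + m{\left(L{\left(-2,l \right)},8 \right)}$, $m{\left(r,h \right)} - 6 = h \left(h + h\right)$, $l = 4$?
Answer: $- \frac{1}{5091215} \approx -1.9642 \cdot 10^{-7}$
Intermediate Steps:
$L{\left(Y,J \right)} = -6$ ($L{\left(Y,J \right)} = -6 + 0 = -6$)
$m{\left(r,h \right)} = 6 + 2 h^{2}$ ($m{\left(r,h \right)} = 6 + h \left(h + h\right) = 6 + h 2 h = 6 + 2 h^{2}$)
$s{\left(v \right)} = - 8 v^{2} - 4 v$ ($s{\left(v \right)} = - 4 \left(\left(v^{2} + v v\right) + v\right) = - 4 \left(\left(v^{2} + v^{2}\right) + v\right) = - 4 \left(2 v^{2} + v\right) = - 4 \left(v + 2 v^{2}\right) = - 8 v^{2} - 4 v$)
$y{\left(g \right)} = 11$ ($y{\left(g \right)} = -123 + \left(6 + 2 \cdot 8^{2}\right) = -123 + \left(6 + 2 \cdot 64\right) = -123 + \left(6 + 128\right) = -123 + 134 = 11$)
$\frac{1}{-5091226 + y{\left(s{\left(-4 \right)} \right)}} = \frac{1}{-5091226 + 11} = \frac{1}{-5091215} = - \frac{1}{5091215}$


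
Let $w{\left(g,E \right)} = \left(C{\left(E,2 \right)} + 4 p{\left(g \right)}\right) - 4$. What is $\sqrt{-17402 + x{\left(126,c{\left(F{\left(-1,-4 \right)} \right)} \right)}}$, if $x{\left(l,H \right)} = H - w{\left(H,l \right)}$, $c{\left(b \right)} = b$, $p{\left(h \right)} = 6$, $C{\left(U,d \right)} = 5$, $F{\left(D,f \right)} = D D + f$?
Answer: $i \sqrt{17430} \approx 132.02 i$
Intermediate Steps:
$F{\left(D,f \right)} = f + D^{2}$ ($F{\left(D,f \right)} = D^{2} + f = f + D^{2}$)
$w{\left(g,E \right)} = 25$ ($w{\left(g,E \right)} = \left(5 + 4 \cdot 6\right) - 4 = \left(5 + 24\right) - 4 = 29 - 4 = 25$)
$x{\left(l,H \right)} = -25 + H$ ($x{\left(l,H \right)} = H - 25 = -25 + H$)
$\sqrt{-17402 + x{\left(126,c{\left(F{\left(-1,-4 \right)} \right)} \right)}} = \sqrt{-17402 - \left(29 - 1\right)} = \sqrt{-17402 + \left(-25 + \left(-4 + 1\right)\right)} = \sqrt{-17402 - 28} = \sqrt{-17430} = i \sqrt{17430}$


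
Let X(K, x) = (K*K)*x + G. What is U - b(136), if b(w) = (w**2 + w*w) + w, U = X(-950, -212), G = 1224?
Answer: -191365904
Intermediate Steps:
X(K, x) = 1224 + x*K**2 (X(K, x) = (K*K)*x + 1224 = K**2*x + 1224 = x*K**2 + 1224 = 1224 + x*K**2)
U = -191328776 (U = 1224 - 212*(-950)**2 = 1224 - 212*902500 = 1224 - 191330000 = -191328776)
b(w) = w + 2*w**2 (b(w) = (w**2 + w**2) + w = 2*w**2 + w = w + 2*w**2)
U - b(136) = -191328776 - 136*(1 + 2*136) = -191328776 - 136*(1 + 272) = -191328776 - 136*273 = -191328776 - 1*37128 = -191328776 - 37128 = -191365904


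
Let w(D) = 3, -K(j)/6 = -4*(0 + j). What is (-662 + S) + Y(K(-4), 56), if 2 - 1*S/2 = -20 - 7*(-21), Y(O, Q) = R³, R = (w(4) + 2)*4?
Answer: 7088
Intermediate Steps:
K(j) = 24*j (K(j) = -(-24)*(0 + j) = -(-24)*j = 24*j)
R = 20 (R = (3 + 2)*4 = 5*4 = 20)
Y(O, Q) = 8000 (Y(O, Q) = 20³ = 8000)
S = -250 (S = 4 - 2*(-20 - 7*(-21)) = 4 - 2*(-20 + 147) = 4 - 2*127 = 4 - 254 = -250)
(-662 + S) + Y(K(-4), 56) = (-662 - 250) + 8000 = -912 + 8000 = 7088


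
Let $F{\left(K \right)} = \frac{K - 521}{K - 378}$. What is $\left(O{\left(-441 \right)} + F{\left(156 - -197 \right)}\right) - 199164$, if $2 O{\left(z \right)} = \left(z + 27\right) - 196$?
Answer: $- \frac{4986557}{25} \approx -1.9946 \cdot 10^{5}$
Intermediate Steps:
$F{\left(K \right)} = \frac{-521 + K}{-378 + K}$
$O{\left(z \right)} = - \frac{169}{2} + \frac{z}{2}$ ($O{\left(z \right)} = \frac{\left(z + 27\right) - 196}{2} = \frac{\left(27 + z\right) - 196}{2} = \frac{-169 + z}{2} = - \frac{169}{2} + \frac{z}{2}$)
$\left(O{\left(-441 \right)} + F{\left(156 - -197 \right)}\right) - 199164 = \left(\left(- \frac{169}{2} + \frac{1}{2} \left(-441\right)\right) + \frac{-521 + \left(156 - -197\right)}{-378 + \left(156 - -197\right)}\right) - 199164 = \left(\left(- \frac{169}{2} - \frac{441}{2}\right) + \frac{-521 + \left(156 + 197\right)}{-378 + \left(156 + 197\right)}\right) - 199164 = \left(-305 + \frac{-521 + 353}{-378 + 353}\right) - 199164 = \left(-305 + \frac{1}{-25} \left(-168\right)\right) - 199164 = \left(-305 - - \frac{168}{25}\right) - 199164 = \left(-305 + \frac{168}{25}\right) - 199164 = - \frac{7457}{25} - 199164 = - \frac{4986557}{25}$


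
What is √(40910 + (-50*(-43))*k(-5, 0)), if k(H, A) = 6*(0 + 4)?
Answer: 29*√110 ≈ 304.15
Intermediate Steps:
k(H, A) = 24 (k(H, A) = 6*4 = 24)
√(40910 + (-50*(-43))*k(-5, 0)) = √(40910 - 50*(-43)*24) = √(40910 + 2150*24) = √(40910 + 51600) = √92510 = 29*√110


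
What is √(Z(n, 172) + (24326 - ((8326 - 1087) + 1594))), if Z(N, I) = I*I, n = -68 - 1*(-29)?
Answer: √45077 ≈ 212.31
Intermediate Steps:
n = -39 (n = -68 + 29 = -39)
Z(N, I) = I²
√(Z(n, 172) + (24326 - ((8326 - 1087) + 1594))) = √(172² + (24326 - ((8326 - 1087) + 1594))) = √(29584 + (24326 - (7239 + 1594))) = √(29584 + (24326 - 1*8833)) = √(29584 + (24326 - 8833)) = √(29584 + 15493) = √45077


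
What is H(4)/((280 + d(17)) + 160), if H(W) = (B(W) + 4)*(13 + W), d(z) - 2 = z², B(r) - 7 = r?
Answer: 15/43 ≈ 0.34884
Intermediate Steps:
B(r) = 7 + r
d(z) = 2 + z²
H(W) = (11 + W)*(13 + W) (H(W) = ((7 + W) + 4)*(13 + W) = (11 + W)*(13 + W))
H(4)/((280 + d(17)) + 160) = (143 + 4² + 24*4)/((280 + (2 + 17²)) + 160) = (143 + 16 + 96)/((280 + (2 + 289)) + 160) = 255/((280 + 291) + 160) = 255/(571 + 160) = 255/731 = 255*(1/731) = 15/43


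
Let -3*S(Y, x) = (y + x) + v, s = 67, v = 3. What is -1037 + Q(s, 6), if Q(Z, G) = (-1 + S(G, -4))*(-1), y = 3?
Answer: -3106/3 ≈ -1035.3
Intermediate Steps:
S(Y, x) = -2 - x/3 (S(Y, x) = -((3 + x) + 3)/3 = -(6 + x)/3 = -2 - x/3)
Q(Z, G) = 5/3 (Q(Z, G) = (-1 + (-2 - ⅓*(-4)))*(-1) = (-1 + (-2 + 4/3))*(-1) = (-1 - ⅔)*(-1) = -5/3*(-1) = 5/3)
-1037 + Q(s, 6) = -1037 + 5/3 = -3106/3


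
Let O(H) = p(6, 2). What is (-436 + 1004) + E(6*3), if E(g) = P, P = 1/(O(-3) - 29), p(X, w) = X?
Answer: 13063/23 ≈ 567.96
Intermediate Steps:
O(H) = 6
P = -1/23 (P = 1/(6 - 29) = 1/(-23) = -1/23 ≈ -0.043478)
E(g) = -1/23
(-436 + 1004) + E(6*3) = (-436 + 1004) - 1/23 = 568 - 1/23 = 13063/23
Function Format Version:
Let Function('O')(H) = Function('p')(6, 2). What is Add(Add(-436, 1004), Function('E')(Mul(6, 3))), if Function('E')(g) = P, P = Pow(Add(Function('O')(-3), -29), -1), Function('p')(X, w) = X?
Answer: Rational(13063, 23) ≈ 567.96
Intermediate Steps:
Function('O')(H) = 6
P = Rational(-1, 23) (P = Pow(Add(6, -29), -1) = Pow(-23, -1) = Rational(-1, 23) ≈ -0.043478)
Function('E')(g) = Rational(-1, 23)
Add(Add(-436, 1004), Function('E')(Mul(6, 3))) = Add(Add(-436, 1004), Rational(-1, 23)) = Add(568, Rational(-1, 23)) = Rational(13063, 23)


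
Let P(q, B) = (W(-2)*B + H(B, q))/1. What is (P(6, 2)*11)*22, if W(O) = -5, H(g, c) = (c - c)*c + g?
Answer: -1936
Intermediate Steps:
H(g, c) = g (H(g, c) = 0*c + g = 0 + g = g)
P(q, B) = -4*B (P(q, B) = (-5*B + B)/1 = -4*B*1 = -4*B)
(P(6, 2)*11)*22 = (-4*2*11)*22 = -8*11*22 = -88*22 = -1936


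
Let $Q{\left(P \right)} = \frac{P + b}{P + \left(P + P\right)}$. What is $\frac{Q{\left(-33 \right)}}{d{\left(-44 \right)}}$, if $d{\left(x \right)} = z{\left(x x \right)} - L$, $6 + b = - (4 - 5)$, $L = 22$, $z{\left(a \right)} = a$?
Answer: $\frac{19}{94743} \approx 0.00020054$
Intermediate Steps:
$b = -5$ ($b = -6 - \left(4 - 5\right) = -6 - -1 = -6 + 1 = -5$)
$d{\left(x \right)} = -22 + x^{2}$ ($d{\left(x \right)} = x x - 22 = x^{2} - 22 = -22 + x^{2}$)
$Q{\left(P \right)} = \frac{-5 + P}{3 P}$ ($Q{\left(P \right)} = \frac{P - 5}{P + \left(P + P\right)} = \frac{-5 + P}{P + 2 P} = \frac{-5 + P}{3 P}$)
$\frac{Q{\left(-33 \right)}}{d{\left(-44 \right)}} = \frac{\frac{1}{3} \frac{1}{-33} \left(-5 - 33\right)}{-22 + \left(-44\right)^{2}} = \frac{\frac{1}{3} \left(- \frac{1}{33}\right) \left(-38\right)}{-22 + 1936} = \frac{38}{99 \cdot 1914} = \frac{38}{99} \cdot \frac{1}{1914} = \frac{19}{94743}$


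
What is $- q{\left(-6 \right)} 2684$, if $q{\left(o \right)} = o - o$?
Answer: $0$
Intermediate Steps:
$q{\left(o \right)} = 0$
$- q{\left(-6 \right)} 2684 = \left(-1\right) 0 \cdot 2684 = 0 \cdot 2684 = 0$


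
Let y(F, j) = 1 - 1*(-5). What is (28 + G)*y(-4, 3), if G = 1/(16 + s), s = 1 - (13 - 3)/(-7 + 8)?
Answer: 1182/7 ≈ 168.86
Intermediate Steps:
y(F, j) = 6 (y(F, j) = 1 + 5 = 6)
s = -9 (s = 1 - 10/1 = 1 - 10 = -9)
G = 1/7 (G = 1/(16 - 9) = 1/7 ≈ 0.14286)
(28 + G)*y(-4, 3) = (28 + 1/7)*6 = (197/7)*6 = 1182/7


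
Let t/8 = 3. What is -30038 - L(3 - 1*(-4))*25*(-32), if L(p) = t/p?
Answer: -191066/7 ≈ -27295.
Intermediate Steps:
t = 24 (t = 8*3 = 24)
L(p) = 24/p
-30038 - L(3 - 1*(-4))*25*(-32) = -30038 - (24/(3 - 1*(-4)))*25*(-32) = -30038 - (24/(3 + 4))*25*(-32) = -30038 - (24/7)*25*(-32) = -30038 - 600*(-32)/7 = -30038 - 1*(-19200/7) = -30038 + 19200/7 = -191066/7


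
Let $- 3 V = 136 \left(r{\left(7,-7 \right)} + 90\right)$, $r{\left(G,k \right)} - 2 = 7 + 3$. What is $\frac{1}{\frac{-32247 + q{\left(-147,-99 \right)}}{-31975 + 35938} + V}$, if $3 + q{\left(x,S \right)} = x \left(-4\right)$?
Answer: $- \frac{1321}{6118858} \approx -0.00021589$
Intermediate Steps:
$r{\left(G,k \right)} = 12$ ($r{\left(G,k \right)} = 2 + \left(7 + 3\right) = 2 + 10 = 12$)
$q{\left(x,S \right)} = -3 - 4 x$ ($q{\left(x,S \right)} = -3 + x \left(-4\right) = -3 - 4 x$)
$V = -4624$ ($V = - \frac{136 \left(12 + 90\right)}{3} = - \frac{136 \cdot 102}{3} = \left(- \frac{1}{3}\right) 13872 = -4624$)
$\frac{1}{\frac{-32247 + q{\left(-147,-99 \right)}}{-31975 + 35938} + V} = \frac{1}{\frac{-32247 - -585}{-31975 + 35938} - 4624} = \frac{1}{\frac{-32247 + \left(-3 + 588\right)}{3963} - 4624} = \frac{1}{\left(-32247 + 585\right) \frac{1}{3963} - 4624} = \frac{1}{\left(-31662\right) \frac{1}{3963} - 4624} = \frac{1}{- \frac{10554}{1321} - 4624} = \frac{1}{- \frac{6118858}{1321}} = - \frac{1321}{6118858}$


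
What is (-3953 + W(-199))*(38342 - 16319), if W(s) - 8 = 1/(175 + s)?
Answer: -695053221/8 ≈ -8.6882e+7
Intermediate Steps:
W(s) = 8 + 1/(175 + s)
(-3953 + W(-199))*(38342 - 16319) = (-3953 + (1401 + 8*(-199))/(175 - 199))*(38342 - 16319) = (-3953 + (1401 - 1592)/(-24))*22023 = (-3953 - 1/24*(-191))*22023 = (-3953 + 191/24)*22023 = -94681/24*22023 = -695053221/8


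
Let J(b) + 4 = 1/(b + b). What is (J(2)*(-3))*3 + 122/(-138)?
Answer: 9071/276 ≈ 32.866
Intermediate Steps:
J(b) = -4 + 1/(2*b) (J(b) = -4 + 1/(b + b) = -4 + 1/(2*b))
(J(2)*(-3))*3 + 122/(-138) = ((-4 + (½)/2)*(-3))*3 + 122/(-138) = ((-4 + (½)*(½))*(-3))*3 + 122*(-1/138) = ((-4 + ¼)*(-3))*3 - 61/69 = -15/4*(-3)*3 - 61/69 = (45/4)*3 - 61/69 = 135/4 - 61/69 = 9071/276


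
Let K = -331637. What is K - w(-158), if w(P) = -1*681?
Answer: -330956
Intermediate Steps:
w(P) = -681
K - w(-158) = -331637 - 1*(-681) = -331637 + 681 = -330956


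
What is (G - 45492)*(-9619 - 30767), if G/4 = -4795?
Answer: 2611843392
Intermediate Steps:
G = -19180 (G = 4*(-4795) = -19180)
(G - 45492)*(-9619 - 30767) = (-19180 - 45492)*(-9619 - 30767) = -64672*(-40386) = 2611843392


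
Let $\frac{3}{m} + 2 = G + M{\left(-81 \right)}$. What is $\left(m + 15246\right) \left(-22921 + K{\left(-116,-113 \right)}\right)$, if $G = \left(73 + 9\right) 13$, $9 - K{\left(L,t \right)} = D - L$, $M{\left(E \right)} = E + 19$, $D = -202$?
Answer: $- \frac{58116879145}{167} \approx -3.4801 \cdot 10^{8}$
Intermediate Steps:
$M{\left(E \right)} = 19 + E$
$K{\left(L,t \right)} = 211 + L$ ($K{\left(L,t \right)} = 9 - \left(-202 - L\right) = 9 + \left(202 + L\right) = 211 + L$)
$G = 1066$ ($G = 82 \cdot 13 = 1066$)
$m = \frac{1}{334}$ ($m = \frac{3}{-2 + \left(1066 + \left(19 - 81\right)\right)} = \frac{3}{-2 + \left(1066 - 62\right)} = \frac{3}{-2 + 1004} = \frac{3}{1002} = 3 \cdot \frac{1}{1002} = \frac{1}{334} \approx 0.002994$)
$\left(m + 15246\right) \left(-22921 + K{\left(-116,-113 \right)}\right) = \left(\frac{1}{334} + 15246\right) \left(-22921 + \left(211 - 116\right)\right) = \frac{5092165 \left(-22921 + 95\right)}{334} = \frac{5092165}{334} \left(-22826\right) = - \frac{58116879145}{167}$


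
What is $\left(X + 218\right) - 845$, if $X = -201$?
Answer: $-828$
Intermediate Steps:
$\left(X + 218\right) - 845 = \left(-201 + 218\right) - 845 = 17 - 845 = -828$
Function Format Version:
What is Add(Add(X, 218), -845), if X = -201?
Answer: -828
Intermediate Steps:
Add(Add(X, 218), -845) = Add(Add(-201, 218), -845) = Add(17, -845) = -828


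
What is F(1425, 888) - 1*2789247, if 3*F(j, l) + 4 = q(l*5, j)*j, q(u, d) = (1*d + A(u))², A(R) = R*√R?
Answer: 124730832472880/3 + 12021300000*√1110 ≈ 4.1977e+13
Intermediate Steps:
A(R) = R^(3/2)
q(u, d) = (d + u^(3/2))² (q(u, d) = (1*d + u^(3/2))² = (d + u^(3/2))²)
F(j, l) = -4/3 + j*(j + 5*√5*l^(3/2))²/3 (F(j, l) = -4/3 + ((j + (l*5)^(3/2))²*j)/3 = -4/3 + ((j + (5*l)^(3/2))²*j)/3 = -4/3 + ((j + 5*√5*l^(3/2))²*j)/3 = -4/3 + (j*(j + 5*√5*l^(3/2))²)/3 = -4/3 + j*(j + 5*√5*l^(3/2))²/3)
F(1425, 888) - 1*2789247 = (-4/3 + (⅓)*1425*(1425 + 5*√5*888^(3/2))²) - 1*2789247 = (-4/3 + (⅓)*1425*(1425 + 5*√5*(1776*√222))²) - 2789247 = (-4/3 + (⅓)*1425*(1425 + 8880*√1110)²) - 2789247 = (-4/3 + 475*(1425 + 8880*√1110)²) - 2789247 = -8367745/3 + 475*(1425 + 8880*√1110)²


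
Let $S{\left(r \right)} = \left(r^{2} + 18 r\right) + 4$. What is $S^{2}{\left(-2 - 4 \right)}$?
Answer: $4624$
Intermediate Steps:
$S{\left(r \right)} = 4 + r^{2} + 18 r$
$S^{2}{\left(-2 - 4 \right)} = \left(4 + \left(-2 - 4\right)^{2} + 18 \left(-2 - 4\right)\right)^{2} = \left(4 + \left(-6\right)^{2} + 18 \left(-6\right)\right)^{2} = \left(4 + 36 - 108\right)^{2} = \left(-68\right)^{2} = 4624$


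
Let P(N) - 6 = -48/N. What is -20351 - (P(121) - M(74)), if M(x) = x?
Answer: -2454195/121 ≈ -20283.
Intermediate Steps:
P(N) = 6 - 48/N
-20351 - (P(121) - M(74)) = -20351 - ((6 - 48/121) - 1*74) = -20351 - ((6 - 48*1/121) - 74) = -20351 - ((6 - 48/121) - 74) = -20351 - (678/121 - 74) = -20351 - 1*(-8276/121) = -20351 + 8276/121 = -2454195/121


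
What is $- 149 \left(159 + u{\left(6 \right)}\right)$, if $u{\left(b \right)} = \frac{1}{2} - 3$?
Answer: $- \frac{46637}{2} \approx -23319.0$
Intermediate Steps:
$u{\left(b \right)} = - \frac{5}{2}$ ($u{\left(b \right)} = \frac{1}{2} - 3 = - \frac{5}{2}$)
$- 149 \left(159 + u{\left(6 \right)}\right) = - 149 \left(159 - \frac{5}{2}\right) = \left(-149\right) \frac{313}{2} = - \frac{46637}{2}$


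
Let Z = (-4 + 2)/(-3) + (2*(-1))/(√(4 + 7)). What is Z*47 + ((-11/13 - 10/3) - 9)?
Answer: 236/13 - 94*√11/11 ≈ -10.188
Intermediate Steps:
Z = ⅔ - 2*√11/11 (Z = -2*(-⅓) - 2*√11/11 = ⅔ - 2*√11/11 ≈ 0.063644)
Z*47 + ((-11/13 - 10/3) - 9) = (⅔ - 2*√11/11)*47 + ((-11/13 - 10/3) - 9) = (94/3 - 94*√11/11) + ((-11*1/13 - 10*⅓) - 9) = (94/3 - 94*√11/11) + ((-11/13 - 10/3) - 9) = (94/3 - 94*√11/11) + (-163/39 - 9) = (94/3 - 94*√11/11) - 514/39 = 236/13 - 94*√11/11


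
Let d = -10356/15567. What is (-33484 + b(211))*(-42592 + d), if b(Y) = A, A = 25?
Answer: 7394885343060/5189 ≈ 1.4251e+9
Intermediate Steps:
b(Y) = 25
d = -3452/5189 (d = -10356*1/15567 = -3452/5189 ≈ -0.66525)
(-33484 + b(211))*(-42592 + d) = (-33484 + 25)*(-42592 - 3452/5189) = -33459*(-221013340/5189) = 7394885343060/5189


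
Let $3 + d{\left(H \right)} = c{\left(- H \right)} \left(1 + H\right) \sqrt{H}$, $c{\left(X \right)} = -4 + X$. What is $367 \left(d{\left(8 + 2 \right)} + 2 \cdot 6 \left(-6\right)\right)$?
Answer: $-27525 - 56518 \sqrt{10} \approx -2.0625 \cdot 10^{5}$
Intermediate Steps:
$d{\left(H \right)} = -3 + \sqrt{H} \left(1 + H\right) \left(-4 - H\right)$ ($d{\left(H \right)} = -3 + \left(-4 - H\right) \left(1 + H\right) \sqrt{H} = -3 + \left(1 + H\right) \left(-4 - H\right) \sqrt{H} = -3 + \sqrt{H} \left(1 + H\right) \left(-4 - H\right)$)
$367 \left(d{\left(8 + 2 \right)} + 2 \cdot 6 \left(-6\right)\right) = 367 \left(\left(-3 - \sqrt{8 + 2} \left(4 + \left(8 + 2\right)\right) - \left(8 + 2\right)^{\frac{3}{2}} \left(4 + \left(8 + 2\right)\right)\right) + 2 \cdot 6 \left(-6\right)\right) = 367 \left(\left(-3 - \sqrt{10} \left(4 + 10\right) - 10^{\frac{3}{2}} \left(4 + 10\right)\right) + 12 \left(-6\right)\right) = 367 \left(\left(-3 - \sqrt{10} \cdot 14 - 10 \sqrt{10} \cdot 14\right) - 72\right) = 367 \left(\left(-3 - 14 \sqrt{10} - 140 \sqrt{10}\right) - 72\right) = 367 \left(\left(-3 - 154 \sqrt{10}\right) - 72\right) = 367 \left(-75 - 154 \sqrt{10}\right) = -27525 - 56518 \sqrt{10}$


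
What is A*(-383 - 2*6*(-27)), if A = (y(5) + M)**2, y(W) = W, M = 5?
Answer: -5900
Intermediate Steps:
A = 100 (A = (5 + 5)**2 = 10**2 = 100)
A*(-383 - 2*6*(-27)) = 100*(-383 - 2*6*(-27)) = 100*(-383 - 12*(-27)) = 100*(-383 + 324) = 100*(-59) = -5900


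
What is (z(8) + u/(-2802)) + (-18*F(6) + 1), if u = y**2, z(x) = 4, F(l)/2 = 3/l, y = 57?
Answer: -13225/934 ≈ -14.160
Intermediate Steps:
F(l) = 6/l (F(l) = 2*(3/l) = 6/l)
u = 3249 (u = 57**2 = 3249)
(z(8) + u/(-2802)) + (-18*F(6) + 1) = (4 + 3249/(-2802)) + (-108/6 + 1) = (4 + 3249*(-1/2802)) + (-108/6 + 1) = (4 - 1083/934) + (-18*1 + 1) = 2653/934 + (-18 + 1) = 2653/934 - 17 = -13225/934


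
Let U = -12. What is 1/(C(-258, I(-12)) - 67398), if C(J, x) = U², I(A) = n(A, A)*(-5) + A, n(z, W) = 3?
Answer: -1/67254 ≈ -1.4869e-5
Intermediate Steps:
I(A) = -15 + A (I(A) = 3*(-5) + A = -15 + A)
C(J, x) = 144 (C(J, x) = (-12)² = 144)
1/(C(-258, I(-12)) - 67398) = 1/(144 - 67398) = 1/(-67254) = -1/67254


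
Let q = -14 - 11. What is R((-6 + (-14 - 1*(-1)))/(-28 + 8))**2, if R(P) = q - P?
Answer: 269361/400 ≈ 673.40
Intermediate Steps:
q = -25
R(P) = -25 - P
R((-6 + (-14 - 1*(-1)))/(-28 + 8))**2 = (-25 - (-6 + (-14 - 1*(-1)))/(-28 + 8))**2 = (-25 - (-6 + (-14 + 1))/(-20))**2 = (-25 - (-6 - 13)*(-1)/20)**2 = (-25 - (-19)*(-1)/20)**2 = (-25 - 1*19/20)**2 = (-25 - 19/20)**2 = (-519/20)**2 = 269361/400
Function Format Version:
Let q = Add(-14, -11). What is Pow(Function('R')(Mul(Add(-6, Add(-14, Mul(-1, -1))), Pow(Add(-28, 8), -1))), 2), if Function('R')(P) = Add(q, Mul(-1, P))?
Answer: Rational(269361, 400) ≈ 673.40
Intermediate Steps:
q = -25
Function('R')(P) = Add(-25, Mul(-1, P))
Pow(Function('R')(Mul(Add(-6, Add(-14, Mul(-1, -1))), Pow(Add(-28, 8), -1))), 2) = Pow(Add(-25, Mul(-1, Mul(Add(-6, Add(-14, Mul(-1, -1))), Pow(Add(-28, 8), -1)))), 2) = Pow(Add(-25, Mul(-1, Mul(Add(-6, Add(-14, 1)), Pow(-20, -1)))), 2) = Pow(Add(-25, Mul(-1, Mul(Add(-6, -13), Rational(-1, 20)))), 2) = Pow(Add(-25, Mul(-1, Mul(-19, Rational(-1, 20)))), 2) = Pow(Add(-25, Mul(-1, Rational(19, 20))), 2) = Pow(Add(-25, Rational(-19, 20)), 2) = Pow(Rational(-519, 20), 2) = Rational(269361, 400)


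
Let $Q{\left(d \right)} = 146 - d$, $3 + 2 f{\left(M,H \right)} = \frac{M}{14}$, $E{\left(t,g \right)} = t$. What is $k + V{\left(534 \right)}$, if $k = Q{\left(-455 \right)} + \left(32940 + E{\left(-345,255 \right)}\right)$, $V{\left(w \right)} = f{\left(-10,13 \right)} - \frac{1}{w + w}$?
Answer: $\frac{248159405}{7476} \approx 33194.0$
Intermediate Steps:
$f{\left(M,H \right)} = - \frac{3}{2} + \frac{M}{28}$ ($f{\left(M,H \right)} = - \frac{3}{2} + \frac{M \frac{1}{14}}{2} = - \frac{3}{2} + \frac{\frac{1}{14} M}{2} = - \frac{3}{2} + \frac{M}{28}$)
$V{\left(w \right)} = - \frac{13}{7} - \frac{1}{2 w}$ ($V{\left(w \right)} = \left(- \frac{3}{2} + \frac{1}{28} \left(-10\right)\right) - \frac{1}{w + w} = \left(- \frac{3}{2} - \frac{5}{14}\right) - \frac{1}{2 w} = - \frac{13}{7} - \frac{1}{2 w}$)
$k = 33196$ ($k = \left(146 - -455\right) + \left(32940 - 345\right) = \left(146 + 455\right) + 32595 = 601 + 32595 = 33196$)
$k + V{\left(534 \right)} = 33196 + \frac{-7 - 13884}{14 \cdot 534} = 33196 + \frac{1}{14} \cdot \frac{1}{534} \left(-7 - 13884\right) = 33196 + \frac{1}{14} \cdot \frac{1}{534} \left(-13891\right) = 33196 - \frac{13891}{7476} = \frac{248159405}{7476}$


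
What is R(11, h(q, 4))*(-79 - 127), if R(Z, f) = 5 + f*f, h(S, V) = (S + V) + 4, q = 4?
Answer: -30694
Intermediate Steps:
h(S, V) = 4 + S + V
R(Z, f) = 5 + f²
R(11, h(q, 4))*(-79 - 127) = (5 + (4 + 4 + 4)²)*(-79 - 127) = (5 + 12²)*(-206) = (5 + 144)*(-206) = 149*(-206) = -30694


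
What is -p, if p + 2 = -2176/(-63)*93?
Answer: -67414/21 ≈ -3210.2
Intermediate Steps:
p = 67414/21 (p = -2 - 2176/(-63)*93 = -2 - 2176*(-1)/63*93 = -2 - 68*(-32/63)*93 = -2 + (2176/63)*93 = -2 + 67456/21 = 67414/21 ≈ 3210.2)
-p = -1*67414/21 = -67414/21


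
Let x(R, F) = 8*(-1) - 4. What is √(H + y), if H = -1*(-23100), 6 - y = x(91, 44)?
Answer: √23118 ≈ 152.05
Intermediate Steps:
x(R, F) = -12 (x(R, F) = -8 - 4 = -12)
y = 18 (y = 6 - 1*(-12) = 6 + 12 = 18)
H = 23100
√(H + y) = √(23100 + 18) = √23118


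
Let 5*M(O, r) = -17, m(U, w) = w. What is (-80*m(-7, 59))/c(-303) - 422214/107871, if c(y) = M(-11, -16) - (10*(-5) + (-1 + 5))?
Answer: -878562394/7658841 ≈ -114.71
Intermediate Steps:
M(O, r) = -17/5 (M(O, r) = (1/5)*(-17) = -17/5)
c(y) = 213/5 (c(y) = -17/5 - (10*(-5) + (-1 + 5)) = -17/5 - (-50 + 4) = -17/5 - 1*(-46) = -17/5 + 46 = 213/5)
(-80*m(-7, 59))/c(-303) - 422214/107871 = (-80*59)/(213/5) - 422214/107871 = -4720*5/213 - 422214*1/107871 = -23600/213 - 140738/35957 = -878562394/7658841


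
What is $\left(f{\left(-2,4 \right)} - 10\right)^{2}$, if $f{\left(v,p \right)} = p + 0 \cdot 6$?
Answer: $36$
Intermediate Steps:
$f{\left(v,p \right)} = p$ ($f{\left(v,p \right)} = p + 0 = p$)
$\left(f{\left(-2,4 \right)} - 10\right)^{2} = \left(4 - 10\right)^{2} = \left(-6\right)^{2} = 36$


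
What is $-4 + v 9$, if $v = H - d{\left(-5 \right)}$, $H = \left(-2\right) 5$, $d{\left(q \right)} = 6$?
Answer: $-148$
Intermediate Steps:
$H = -10$
$v = -16$ ($v = -10 - 6 = -16$)
$-4 + v 9 = -4 - 144 = -148$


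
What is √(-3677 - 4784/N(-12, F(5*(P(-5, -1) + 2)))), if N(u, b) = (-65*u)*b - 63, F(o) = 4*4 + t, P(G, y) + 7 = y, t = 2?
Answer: I*√79821424789/4659 ≈ 60.641*I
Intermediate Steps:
P(G, y) = -7 + y
F(o) = 18 (F(o) = 4*4 + 2 = 16 + 2 = 18)
N(u, b) = -63 - 65*b*u (N(u, b) = -65*b*u - 63 = -63 - 65*b*u)
√(-3677 - 4784/N(-12, F(5*(P(-5, -1) + 2)))) = √(-3677 - 4784/(-63 - 65*18*(-12))) = √(-3677 - 4784/(-63 + 14040)) = √(-3677 - 4784/13977) = √(-51398213/13977) = I*√79821424789/4659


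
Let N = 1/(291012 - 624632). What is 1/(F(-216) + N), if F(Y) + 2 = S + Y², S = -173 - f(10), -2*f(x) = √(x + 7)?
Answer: 5173442410482780/240466776193108312261 - 55651152200*√17/240466776193108312261 ≈ 2.1513e-5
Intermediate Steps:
f(x) = -√(7 + x)/2 (f(x) = -√(x + 7)/2 = -√(7 + x)/2)
S = -173 + √17/2 (S = -173 - (-1)*√(7 + 10)/2 = -173 - (-1)*√17/2 = -173 + √17/2 ≈ -170.94)
F(Y) = -175 + Y² + √17/2 (F(Y) = -2 + ((-173 + √17/2) + Y²) = -2 + (-173 + Y² + √17/2) = -175 + Y² + √17/2)
N = -1/333620 (N = 1/(-333620) = -1/333620 ≈ -2.9974e-6)
1/(F(-216) + N) = 1/((-175 + (-216)² + √17/2) - 1/333620) = 1/((-175 + 46656 + √17/2) - 1/333620) = 1/((46481 + √17/2) - 1/333620) = 1/(15506991219/333620 + √17/2)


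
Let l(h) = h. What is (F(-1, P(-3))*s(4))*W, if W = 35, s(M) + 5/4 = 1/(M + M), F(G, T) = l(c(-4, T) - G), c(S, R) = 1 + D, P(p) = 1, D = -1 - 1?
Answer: 0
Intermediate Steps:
D = -2
c(S, R) = -1 (c(S, R) = 1 - 2 = -1)
F(G, T) = -1 - G
s(M) = -5/4 + 1/(2*M) (s(M) = -5/4 + 1/(M + M) = -5/4 + 1/(2*M))
(F(-1, P(-3))*s(4))*W = ((-1 - 1*(-1))*((1/4)*(2 - 5*4)/4))*35 = ((-1 + 1)*((1/4)*(1/4)*(2 - 20)))*35 = (0*((1/4)*(1/4)*(-18)))*35 = (0*(-9/8))*35 = 0*35 = 0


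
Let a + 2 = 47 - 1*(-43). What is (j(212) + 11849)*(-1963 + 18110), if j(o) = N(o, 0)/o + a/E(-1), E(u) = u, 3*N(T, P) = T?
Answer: 569730748/3 ≈ 1.8991e+8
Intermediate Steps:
a = 88 (a = -2 + (47 - 1*(-43)) = -2 + (47 + 43) = -2 + 90 = 88)
N(T, P) = T/3
j(o) = -263/3 (j(o) = (o/3)/o + 88/(-1) = 1/3 + 88*(-1) = 1/3 - 88 = -263/3)
(j(212) + 11849)*(-1963 + 18110) = (-263/3 + 11849)*(-1963 + 18110) = (35284/3)*16147 = 569730748/3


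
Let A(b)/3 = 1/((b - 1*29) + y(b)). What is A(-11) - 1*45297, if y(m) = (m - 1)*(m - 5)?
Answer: -6885141/152 ≈ -45297.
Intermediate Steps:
y(m) = (-1 + m)*(-5 + m)
A(b) = 3/(-24 + b² - 5*b) (A(b) = 3/((b - 1*29) + (5 + b² - 6*b)) = 3/((b - 29) + (5 + b² - 6*b)) = 3/((-29 + b) + (5 + b² - 6*b)) = 3/(-24 + b² - 5*b))
A(-11) - 1*45297 = 3/(-24 + (-11)² - 5*(-11)) - 1*45297 = 3/(-24 + 121 + 55) - 45297 = 3/152 - 45297 = -6885141/152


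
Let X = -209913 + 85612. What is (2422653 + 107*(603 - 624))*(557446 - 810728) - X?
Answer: -613045148191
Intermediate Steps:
X = -124301
(2422653 + 107*(603 - 624))*(557446 - 810728) - X = (2422653 + 107*(603 - 624))*(557446 - 810728) - 1*(-124301) = (2422653 + 107*(-21))*(-253282) + 124301 = (2422653 - 2247)*(-253282) + 124301 = 2420406*(-253282) + 124301 = -613045272492 + 124301 = -613045148191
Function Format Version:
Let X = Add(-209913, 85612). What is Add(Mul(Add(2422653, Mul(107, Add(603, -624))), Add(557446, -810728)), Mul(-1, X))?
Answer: -613045148191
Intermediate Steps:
X = -124301
Add(Mul(Add(2422653, Mul(107, Add(603, -624))), Add(557446, -810728)), Mul(-1, X)) = Add(Mul(Add(2422653, Mul(107, Add(603, -624))), Add(557446, -810728)), Mul(-1, -124301)) = Add(Mul(Add(2422653, Mul(107, -21)), -253282), 124301) = Add(Mul(Add(2422653, -2247), -253282), 124301) = Add(Mul(2420406, -253282), 124301) = Add(-613045272492, 124301) = -613045148191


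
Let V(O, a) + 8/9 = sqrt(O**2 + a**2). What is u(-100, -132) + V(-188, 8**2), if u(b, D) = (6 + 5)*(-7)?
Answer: -701/9 + 4*sqrt(2465) ≈ 120.71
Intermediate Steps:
u(b, D) = -77 (u(b, D) = 11*(-7) = -77)
V(O, a) = -8/9 + sqrt(O**2 + a**2)
u(-100, -132) + V(-188, 8**2) = -77 + (-8/9 + sqrt((-188)**2 + (8**2)**2)) = -77 + (-8/9 + sqrt(35344 + 64**2)) = -77 + (-8/9 + sqrt(35344 + 4096)) = -77 + (-8/9 + sqrt(39440)) = -77 + (-8/9 + 4*sqrt(2465)) = -701/9 + 4*sqrt(2465)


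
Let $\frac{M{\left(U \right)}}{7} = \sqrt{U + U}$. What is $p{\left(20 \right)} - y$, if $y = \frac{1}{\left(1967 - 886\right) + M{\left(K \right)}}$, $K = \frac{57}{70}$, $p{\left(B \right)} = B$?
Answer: $\frac{116842715}{5842406} + \frac{\sqrt{1995}}{5842406} \approx 19.999$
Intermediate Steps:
$K = \frac{57}{70}$ ($K = 57 \cdot \frac{1}{70} = \frac{57}{70} \approx 0.81429$)
$M{\left(U \right)} = 7 \sqrt{2} \sqrt{U}$ ($M{\left(U \right)} = 7 \sqrt{U + U} = 7 \sqrt{2 U} = 7 \sqrt{2} \sqrt{U}$)
$y = \frac{1}{1081 + \frac{\sqrt{1995}}{5}}$ ($y = \frac{1}{\left(1967 - 886\right) + 7 \sqrt{2} \sqrt{\frac{57}{70}}} = \frac{1}{\left(1967 - 886\right) + 7 \sqrt{2} \frac{\sqrt{3990}}{70}} = \frac{1}{1081 + \frac{\sqrt{1995}}{5}} \approx 0.00091749$)
$p{\left(20 \right)} - y = 20 - \left(\frac{5405}{5842406} - \frac{\sqrt{1995}}{5842406}\right) = \frac{116842715}{5842406} + \frac{\sqrt{1995}}{5842406}$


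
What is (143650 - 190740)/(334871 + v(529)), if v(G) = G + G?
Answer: -47090/335929 ≈ -0.14018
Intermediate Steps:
v(G) = 2*G
(143650 - 190740)/(334871 + v(529)) = (143650 - 190740)/(334871 + 2*529) = -47090/(334871 + 1058) = -47090/335929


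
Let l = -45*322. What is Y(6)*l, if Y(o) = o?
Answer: -86940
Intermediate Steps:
l = -14490
Y(6)*l = 6*(-14490) = -86940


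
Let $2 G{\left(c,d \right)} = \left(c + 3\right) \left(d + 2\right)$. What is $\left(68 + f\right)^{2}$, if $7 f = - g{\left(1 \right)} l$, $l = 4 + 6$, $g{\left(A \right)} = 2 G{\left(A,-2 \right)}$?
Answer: $4624$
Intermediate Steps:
$G{\left(c,d \right)} = \frac{\left(2 + d\right) \left(3 + c\right)}{2}$ ($G{\left(c,d \right)} = \frac{\left(c + 3\right) \left(d + 2\right)}{2} = \frac{\left(3 + c\right) \left(2 + d\right)}{2} = \frac{\left(2 + d\right) \left(3 + c\right)}{2}$)
$g{\left(A \right)} = 0$ ($g{\left(A \right)} = 2 \left(3 + A + \frac{3}{2} \left(-2\right) + \frac{1}{2} A \left(-2\right)\right) = 2 \left(3 + A - 3 - A\right) = 2 \cdot 0 = 0$)
$l = 10$
$f = 0$ ($f = \frac{\left(-1\right) 0 \cdot 10}{7} = \frac{\left(-1\right) 0}{7} = \frac{1}{7} \cdot 0 = 0$)
$\left(68 + f\right)^{2} = \left(68 + 0\right)^{2} = 68^{2} = 4624$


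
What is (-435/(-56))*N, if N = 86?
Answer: 18705/28 ≈ 668.04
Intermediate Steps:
(-435/(-56))*N = -435/(-56)*86 = -435*(-1)/56*86 = -5*(-87/56)*86 = (435/56)*86 = 18705/28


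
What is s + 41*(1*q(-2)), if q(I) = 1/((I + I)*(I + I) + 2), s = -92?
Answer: -1615/18 ≈ -89.722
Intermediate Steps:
q(I) = 1/(2 + 4*I**2) (q(I) = 1/((2*I)*(2*I) + 2) = 1/(4*I**2 + 2) = 1/(2 + 4*I**2))
s + 41*(1*q(-2)) = -92 + 41*(1*(1/(2*(1 + 2*(-2)**2)))) = -92 + 41*(1*(1/(2*(1 + 2*4)))) = -92 + 41*(1*(1/(2*(1 + 8)))) = -92 + 41*(1*((1/2)/9)) = -92 + 41*(1*((1/2)*(1/9))) = -92 + 41*(1*(1/18)) = -92 + 41*(1/18) = -92 + 41/18 = -1615/18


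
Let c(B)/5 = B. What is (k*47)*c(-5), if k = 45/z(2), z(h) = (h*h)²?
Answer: -52875/16 ≈ -3304.7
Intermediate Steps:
z(h) = h⁴ (z(h) = (h²)² = h⁴)
k = 45/16 (k = 45/(2⁴) = 45/16 ≈ 2.8125)
c(B) = 5*B
(k*47)*c(-5) = ((45/16)*47)*(5*(-5)) = (2115/16)*(-25) = -52875/16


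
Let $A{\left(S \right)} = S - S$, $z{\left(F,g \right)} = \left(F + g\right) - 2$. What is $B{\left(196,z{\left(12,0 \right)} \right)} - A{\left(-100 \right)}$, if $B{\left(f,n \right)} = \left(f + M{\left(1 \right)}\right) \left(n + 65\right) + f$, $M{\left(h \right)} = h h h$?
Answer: $14971$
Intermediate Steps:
$M{\left(h \right)} = h^{3}$ ($M{\left(h \right)} = h^{2} h = h^{3}$)
$z{\left(F,g \right)} = -2 + F + g$
$A{\left(S \right)} = 0$
$B{\left(f,n \right)} = f + \left(1 + f\right) \left(65 + n\right)$ ($B{\left(f,n \right)} = \left(f + 1^{3}\right) \left(n + 65\right) + f = \left(f + 1\right) \left(65 + n\right) + f = \left(1 + f\right) \left(65 + n\right) + f = f + \left(1 + f\right) \left(65 + n\right)$)
$B{\left(196,z{\left(12,0 \right)} \right)} - A{\left(-100 \right)} = \left(65 + \left(-2 + 12 + 0\right) + 66 \cdot 196 + 196 \left(-2 + 12 + 0\right)\right) - 0 = \left(65 + 10 + 12936 + 196 \cdot 10\right) + 0 = \left(65 + 10 + 12936 + 1960\right) + 0 = 14971 + 0 = 14971$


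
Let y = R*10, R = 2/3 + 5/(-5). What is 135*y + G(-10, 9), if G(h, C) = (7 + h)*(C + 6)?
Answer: -495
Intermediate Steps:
G(h, C) = (6 + C)*(7 + h) (G(h, C) = (7 + h)*(6 + C) = (6 + C)*(7 + h))
R = -1/3 (R = 2*(1/3) + 5*(-1/5) = 2/3 - 1 = -1/3 ≈ -0.33333)
y = -10/3 (y = -1/3*10 = -10/3 ≈ -3.3333)
135*y + G(-10, 9) = 135*(-10/3) + (42 + 6*(-10) + 7*9 + 9*(-10)) = -450 + (42 - 60 + 63 - 90) = -450 - 45 = -495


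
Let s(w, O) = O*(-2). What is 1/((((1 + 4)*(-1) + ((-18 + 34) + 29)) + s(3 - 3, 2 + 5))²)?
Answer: 1/676 ≈ 0.0014793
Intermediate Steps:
s(w, O) = -2*O
1/((((1 + 4)*(-1) + ((-18 + 34) + 29)) + s(3 - 3, 2 + 5))²) = 1/((((1 + 4)*(-1) + ((-18 + 34) + 29)) - 2*(2 + 5))²) = 1/(((5*(-1) + (16 + 29)) - 2*7)²) = 1/(((-5 + 45) - 14)²) = 1/((40 - 14)²) = 1/(26²) = 1/676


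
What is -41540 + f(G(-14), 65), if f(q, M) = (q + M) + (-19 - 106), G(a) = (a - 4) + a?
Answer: -41632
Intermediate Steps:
G(a) = -4 + 2*a (G(a) = (-4 + a) + a = -4 + 2*a)
f(q, M) = -125 + M + q (f(q, M) = (M + q) - 125 = -125 + M + q)
-41540 + f(G(-14), 65) = -41540 + (-125 + 65 + (-4 + 2*(-14))) = -41540 + (-125 + 65 + (-4 - 28)) = -41540 + (-125 + 65 - 32) = -41540 - 92 = -41632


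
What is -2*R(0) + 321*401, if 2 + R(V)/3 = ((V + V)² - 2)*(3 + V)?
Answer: 128769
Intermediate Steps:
R(V) = -6 + 3*(-2 + 4*V²)*(3 + V) (R(V) = -6 + 3*(((V + V)² - 2)*(3 + V)) = -6 + 3*(((2*V)² - 2)*(3 + V)) = -6 + 3*((4*V² - 2)*(3 + V)) = -6 + 3*((-2 + 4*V²)*(3 + V)) = -6 + 3*(-2 + 4*V²)*(3 + V))
-2*R(0) + 321*401 = -2*(-24 - 6*0 + 12*0³ + 36*0²) + 321*401 = -2*(-24 + 0 + 12*0 + 36*0) + 128721 = -2*(-24 + 0 + 0 + 0) + 128721 = -2*(-24) + 128721 = 48 + 128721 = 128769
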